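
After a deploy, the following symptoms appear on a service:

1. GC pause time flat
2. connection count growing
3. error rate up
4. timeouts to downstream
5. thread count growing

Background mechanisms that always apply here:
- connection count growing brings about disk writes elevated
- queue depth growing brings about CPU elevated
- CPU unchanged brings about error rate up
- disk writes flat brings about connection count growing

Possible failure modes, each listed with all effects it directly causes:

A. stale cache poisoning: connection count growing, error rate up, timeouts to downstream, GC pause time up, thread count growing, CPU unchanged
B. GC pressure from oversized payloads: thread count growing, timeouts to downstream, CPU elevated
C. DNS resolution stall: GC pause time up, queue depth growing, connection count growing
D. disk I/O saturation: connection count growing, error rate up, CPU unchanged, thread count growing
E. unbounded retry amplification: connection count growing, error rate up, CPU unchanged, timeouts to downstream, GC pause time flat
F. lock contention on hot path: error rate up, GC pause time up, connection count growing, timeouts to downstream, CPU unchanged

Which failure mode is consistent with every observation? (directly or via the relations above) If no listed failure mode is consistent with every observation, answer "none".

Checking each candidate against the observations:
(A) stale cache poisoning — fails on GC pause time flat (predicts GC pause time up, not GC pause time flat)
(B) GC pressure from oversized payloads — GC pause time flat miss; connection count growing miss; error rate up miss; timeouts to downstream match; thread count growing match
(C) DNS resolution stall — fails on GC pause time flat, error rate up, timeouts to downstream, thread count growing (predicts GC pause time up, not GC pause time flat)
(D) disk I/O saturation — GC pause time flat miss; connection count growing match; error rate up match; timeouts to downstream miss; thread count growing match
(E) unbounded retry amplification — GC pause time flat match; connection count growing match; error rate up match; timeouts to downstream match; thread count growing miss
(F) lock contention on hot path — fails on GC pause time flat, thread count growing (predicts GC pause time up, not GC pause time flat)
Every candidate fails on at least one observation.

none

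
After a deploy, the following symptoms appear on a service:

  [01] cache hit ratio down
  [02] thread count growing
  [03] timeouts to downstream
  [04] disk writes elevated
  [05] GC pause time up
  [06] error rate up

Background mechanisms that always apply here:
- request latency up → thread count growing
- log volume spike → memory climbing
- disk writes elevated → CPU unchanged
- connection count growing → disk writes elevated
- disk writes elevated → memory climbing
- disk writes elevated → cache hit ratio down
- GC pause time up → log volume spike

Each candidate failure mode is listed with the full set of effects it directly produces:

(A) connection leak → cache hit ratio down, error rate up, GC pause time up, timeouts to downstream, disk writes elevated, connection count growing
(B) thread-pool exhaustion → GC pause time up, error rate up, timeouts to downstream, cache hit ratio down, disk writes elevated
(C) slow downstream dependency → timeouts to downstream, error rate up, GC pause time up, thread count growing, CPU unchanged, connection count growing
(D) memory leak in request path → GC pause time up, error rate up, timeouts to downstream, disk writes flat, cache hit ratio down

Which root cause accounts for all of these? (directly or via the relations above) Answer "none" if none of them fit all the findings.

Testing each hypothesis:
(A) connection leak — does not account for thread count growing
(B) thread-pool exhaustion — does not account for thread count growing
(C) slow downstream dependency — cache hit ratio down match (through connection count growing → disk writes elevated → cache hit ratio down); thread count growing match; timeouts to downstream match; disk writes elevated match (through connection count growing → disk writes elevated); GC pause time up match; error rate up match
(D) memory leak in request path — cache hit ratio down match; thread count growing miss; timeouts to downstream match; disk writes elevated miss; GC pause time up match; error rate up match
(C) alone accounts for all the evidence.

C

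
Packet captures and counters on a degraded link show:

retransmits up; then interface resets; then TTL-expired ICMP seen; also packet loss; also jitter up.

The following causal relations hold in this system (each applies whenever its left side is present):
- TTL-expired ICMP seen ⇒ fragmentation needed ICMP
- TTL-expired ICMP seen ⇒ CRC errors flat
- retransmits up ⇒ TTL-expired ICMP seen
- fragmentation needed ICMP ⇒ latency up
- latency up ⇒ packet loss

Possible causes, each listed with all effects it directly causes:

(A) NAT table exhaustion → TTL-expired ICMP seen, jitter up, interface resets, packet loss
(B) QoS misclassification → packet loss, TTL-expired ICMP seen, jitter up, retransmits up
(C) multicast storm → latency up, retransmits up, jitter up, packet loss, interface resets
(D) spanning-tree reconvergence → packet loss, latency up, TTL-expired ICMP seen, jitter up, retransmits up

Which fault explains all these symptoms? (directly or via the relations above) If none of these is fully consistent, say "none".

Checking each candidate against the observations:
(A) NAT table exhaustion — retransmits up ✗; interface resets ✓; TTL-expired ICMP seen ✓; packet loss ✓; jitter up ✓
(B) QoS misclassification — retransmits up ✓; interface resets ✗; TTL-expired ICMP seen ✓; packet loss ✓; jitter up ✓
(C) multicast storm — accounts for every observation (TTL-expired ICMP seen by retransmits up → TTL-expired ICMP seen)
(D) spanning-tree reconvergence — retransmits up ✓; interface resets ✗; TTL-expired ICMP seen ✓; packet loss ✓; jitter up ✓
Only (C) is consistent with every observation.

C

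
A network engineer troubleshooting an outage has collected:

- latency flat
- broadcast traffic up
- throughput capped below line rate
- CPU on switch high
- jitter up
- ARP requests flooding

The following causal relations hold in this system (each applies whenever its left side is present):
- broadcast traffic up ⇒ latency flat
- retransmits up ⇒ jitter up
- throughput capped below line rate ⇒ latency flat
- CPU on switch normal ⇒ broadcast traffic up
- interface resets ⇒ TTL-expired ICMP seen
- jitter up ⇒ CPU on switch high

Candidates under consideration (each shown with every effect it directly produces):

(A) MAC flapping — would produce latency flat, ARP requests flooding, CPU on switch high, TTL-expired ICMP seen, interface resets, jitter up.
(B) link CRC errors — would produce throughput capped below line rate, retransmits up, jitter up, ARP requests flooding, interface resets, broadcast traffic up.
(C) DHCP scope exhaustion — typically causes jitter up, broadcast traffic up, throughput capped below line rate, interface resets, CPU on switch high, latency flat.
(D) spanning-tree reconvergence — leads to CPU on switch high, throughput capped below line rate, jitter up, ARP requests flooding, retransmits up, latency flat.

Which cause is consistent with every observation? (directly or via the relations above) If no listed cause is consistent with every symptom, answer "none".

Per-candidate check:
(A) MAC flapping — latency flat yes; broadcast traffic up NO; throughput capped below line rate NO; CPU on switch high yes; jitter up yes; ARP requests flooding yes
(B) link CRC errors — latency flat yes (by throughput capped below line rate → latency flat); broadcast traffic up yes; throughput capped below line rate yes; CPU on switch high yes (by jitter up → CPU on switch high); jitter up yes; ARP requests flooding yes
(C) DHCP scope exhaustion — latency flat yes; broadcast traffic up yes; throughput capped below line rate yes; CPU on switch high yes; jitter up yes; ARP requests flooding NO
(D) spanning-tree reconvergence — latency flat yes; broadcast traffic up NO; throughput capped below line rate yes; CPU on switch high yes; jitter up yes; ARP requests flooding yes
(B) is the only candidate with no mismatches.

B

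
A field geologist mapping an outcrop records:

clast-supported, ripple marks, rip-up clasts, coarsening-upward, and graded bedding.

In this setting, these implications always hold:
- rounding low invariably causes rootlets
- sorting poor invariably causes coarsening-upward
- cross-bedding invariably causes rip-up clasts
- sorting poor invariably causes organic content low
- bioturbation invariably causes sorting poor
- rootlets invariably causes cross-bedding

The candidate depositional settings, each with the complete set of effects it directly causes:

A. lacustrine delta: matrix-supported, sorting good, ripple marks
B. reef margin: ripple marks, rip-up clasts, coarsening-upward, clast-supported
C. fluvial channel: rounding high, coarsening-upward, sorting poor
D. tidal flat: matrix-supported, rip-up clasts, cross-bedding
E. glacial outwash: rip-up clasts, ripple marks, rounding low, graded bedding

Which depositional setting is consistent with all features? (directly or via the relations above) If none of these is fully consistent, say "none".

none

Checking each candidate against the observations:
(A) lacustrine delta — fails on clast-supported, rip-up clasts, coarsening-upward, graded bedding (predicts matrix-supported, not clast-supported)
(B) reef margin — does not account for graded bedding
(C) fluvial channel — clast-supported NO; ripple marks NO; rip-up clasts NO; coarsening-upward yes; graded bedding NO
(D) tidal flat — clast-supported NO; ripple marks NO; rip-up clasts yes; coarsening-upward NO; graded bedding NO
(E) glacial outwash — does not account for clast-supported, coarsening-upward
None of the listed candidates fits everything.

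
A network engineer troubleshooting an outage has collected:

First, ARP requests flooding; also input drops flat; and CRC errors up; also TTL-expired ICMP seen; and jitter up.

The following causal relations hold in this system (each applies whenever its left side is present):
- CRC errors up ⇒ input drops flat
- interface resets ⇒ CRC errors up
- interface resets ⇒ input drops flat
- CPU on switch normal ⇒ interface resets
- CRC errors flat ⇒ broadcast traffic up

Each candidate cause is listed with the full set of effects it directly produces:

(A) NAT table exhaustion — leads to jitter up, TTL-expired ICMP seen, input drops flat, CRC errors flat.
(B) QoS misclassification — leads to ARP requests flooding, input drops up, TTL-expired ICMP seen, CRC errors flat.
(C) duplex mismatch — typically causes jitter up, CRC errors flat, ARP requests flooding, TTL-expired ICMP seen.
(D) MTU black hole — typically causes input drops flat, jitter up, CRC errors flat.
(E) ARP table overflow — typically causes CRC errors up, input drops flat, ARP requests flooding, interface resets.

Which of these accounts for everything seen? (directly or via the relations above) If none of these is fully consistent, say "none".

Checking each candidate against the observations:
(A) NAT table exhaustion — ARP requests flooding -; input drops flat +; CRC errors up -; TTL-expired ICMP seen +; jitter up +
(B) QoS misclassification — ARP requests flooding +; input drops flat -; CRC errors up -; TTL-expired ICMP seen +; jitter up -
(C) duplex mismatch — fails on input drops flat, CRC errors up (predicts CRC errors flat, not CRC errors up)
(D) MTU black hole — fails on ARP requests flooding, CRC errors up, TTL-expired ICMP seen (predicts CRC errors flat, not CRC errors up)
(E) ARP table overflow — ARP requests flooding +; input drops flat +; CRC errors up +; TTL-expired ICMP seen -; jitter up -
No candidate is consistent with all observations.

none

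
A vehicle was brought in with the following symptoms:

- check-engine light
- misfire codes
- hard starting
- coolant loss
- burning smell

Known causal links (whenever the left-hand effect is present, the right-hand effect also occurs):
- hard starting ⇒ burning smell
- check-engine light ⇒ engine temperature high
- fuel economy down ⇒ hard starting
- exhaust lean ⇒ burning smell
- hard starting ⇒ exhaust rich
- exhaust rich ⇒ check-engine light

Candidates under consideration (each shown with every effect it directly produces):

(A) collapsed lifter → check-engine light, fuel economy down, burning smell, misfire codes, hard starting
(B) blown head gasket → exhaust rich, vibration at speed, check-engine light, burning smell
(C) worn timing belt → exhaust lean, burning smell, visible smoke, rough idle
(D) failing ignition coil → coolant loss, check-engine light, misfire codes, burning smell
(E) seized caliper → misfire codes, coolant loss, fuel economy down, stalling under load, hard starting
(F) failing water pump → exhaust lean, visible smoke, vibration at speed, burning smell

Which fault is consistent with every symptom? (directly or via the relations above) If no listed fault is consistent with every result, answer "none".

Checking each candidate against the observations:
(A) collapsed lifter — does not account for coolant loss
(B) blown head gasket — does not account for misfire codes, hard starting, coolant loss
(C) worn timing belt — check-engine light -; misfire codes -; hard starting -; coolant loss -; burning smell +
(D) failing ignition coil — check-engine light +; misfire codes +; hard starting -; coolant loss +; burning smell +
(E) seized caliper — check-engine light + (through hard starting → exhaust rich → check-engine light); misfire codes +; hard starting +; coolant loss +; burning smell + (through hard starting → burning smell)
(F) failing water pump — check-engine light -; misfire codes -; hard starting -; coolant loss -; burning smell +
Only (E) is consistent with every observation.

E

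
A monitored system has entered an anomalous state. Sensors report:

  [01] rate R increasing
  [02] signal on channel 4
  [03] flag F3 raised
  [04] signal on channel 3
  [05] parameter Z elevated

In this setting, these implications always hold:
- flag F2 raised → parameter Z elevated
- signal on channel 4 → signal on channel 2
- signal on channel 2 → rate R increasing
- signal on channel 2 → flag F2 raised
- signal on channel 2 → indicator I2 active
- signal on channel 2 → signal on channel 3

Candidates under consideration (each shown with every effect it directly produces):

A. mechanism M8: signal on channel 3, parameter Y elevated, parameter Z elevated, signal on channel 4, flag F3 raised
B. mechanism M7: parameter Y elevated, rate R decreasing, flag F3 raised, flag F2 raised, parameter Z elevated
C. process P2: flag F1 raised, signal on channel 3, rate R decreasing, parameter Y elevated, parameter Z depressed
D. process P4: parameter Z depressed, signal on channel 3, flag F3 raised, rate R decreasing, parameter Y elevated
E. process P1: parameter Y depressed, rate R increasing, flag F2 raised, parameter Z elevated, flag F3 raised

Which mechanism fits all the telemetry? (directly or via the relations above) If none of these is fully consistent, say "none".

A

Checking each candidate against the observations:
(A) mechanism M8 — accounts for every observation (rate R increasing by signal on channel 4 → signal on channel 2 → rate R increasing)
(B) mechanism M7 — rate R increasing ✗; signal on channel 4 ✗; flag F3 raised ✓; signal on channel 3 ✗; parameter Z elevated ✓
(C) process P2 — fails on rate R increasing, signal on channel 4, flag F3 raised, parameter Z elevated (predicts rate R decreasing, not rate R increasing; predicts parameter Z depressed, not parameter Z elevated)
(D) process P4 — fails on rate R increasing, signal on channel 4, parameter Z elevated (predicts rate R decreasing, not rate R increasing; predicts parameter Z depressed, not parameter Z elevated)
(E) process P1 — rate R increasing ✓; signal on channel 4 ✗; flag F3 raised ✓; signal on channel 3 ✗; parameter Z elevated ✓
(A) is the only candidate with no mismatches.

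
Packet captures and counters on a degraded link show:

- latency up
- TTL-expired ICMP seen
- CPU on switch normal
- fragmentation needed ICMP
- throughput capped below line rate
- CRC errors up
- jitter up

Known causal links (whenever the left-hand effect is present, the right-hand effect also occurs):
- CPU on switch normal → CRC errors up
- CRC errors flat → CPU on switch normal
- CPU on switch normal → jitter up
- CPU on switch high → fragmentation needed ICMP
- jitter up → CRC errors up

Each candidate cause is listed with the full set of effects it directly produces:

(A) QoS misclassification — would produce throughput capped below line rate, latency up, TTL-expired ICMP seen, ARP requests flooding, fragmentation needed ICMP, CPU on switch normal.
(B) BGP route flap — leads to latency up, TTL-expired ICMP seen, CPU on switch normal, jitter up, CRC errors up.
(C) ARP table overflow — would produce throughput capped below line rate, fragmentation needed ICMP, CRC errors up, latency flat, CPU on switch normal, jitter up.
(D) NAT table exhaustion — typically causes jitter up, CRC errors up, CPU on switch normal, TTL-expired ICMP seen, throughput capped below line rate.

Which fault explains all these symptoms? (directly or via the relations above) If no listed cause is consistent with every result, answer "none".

For each candidate, compare predicted effects to what was observed:
(A) QoS misclassification — accounts for every observation (CRC errors up through CPU on switch normal → CRC errors up)
(B) BGP route flap — does not account for fragmentation needed ICMP, throughput capped below line rate
(C) ARP table overflow — latency up -; TTL-expired ICMP seen -; CPU on switch normal +; fragmentation needed ICMP +; throughput capped below line rate +; CRC errors up +; jitter up +
(D) NAT table exhaustion — latency up -; TTL-expired ICMP seen +; CPU on switch normal +; fragmentation needed ICMP -; throughput capped below line rate +; CRC errors up +; jitter up +
Only (A) is consistent with every observation.

A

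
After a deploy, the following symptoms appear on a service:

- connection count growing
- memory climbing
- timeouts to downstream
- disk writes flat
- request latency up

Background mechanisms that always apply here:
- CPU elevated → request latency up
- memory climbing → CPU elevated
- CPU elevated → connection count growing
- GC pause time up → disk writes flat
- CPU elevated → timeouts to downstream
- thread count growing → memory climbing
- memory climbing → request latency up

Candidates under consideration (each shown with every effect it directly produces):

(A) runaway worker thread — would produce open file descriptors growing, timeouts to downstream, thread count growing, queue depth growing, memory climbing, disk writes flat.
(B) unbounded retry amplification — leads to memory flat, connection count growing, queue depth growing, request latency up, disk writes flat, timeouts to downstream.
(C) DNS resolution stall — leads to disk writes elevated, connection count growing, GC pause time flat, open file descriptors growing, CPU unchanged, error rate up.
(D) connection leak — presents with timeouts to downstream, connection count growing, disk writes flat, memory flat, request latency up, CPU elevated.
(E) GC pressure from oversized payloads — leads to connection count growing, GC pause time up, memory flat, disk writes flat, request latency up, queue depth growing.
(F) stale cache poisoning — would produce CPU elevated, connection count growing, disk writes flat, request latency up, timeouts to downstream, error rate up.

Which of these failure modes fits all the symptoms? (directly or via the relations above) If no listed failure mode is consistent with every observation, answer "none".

For each candidate, compare predicted effects to what was observed:
(A) runaway worker thread — accounts for every observation (connection count growing by memory climbing → CPU elevated → connection count growing)
(B) unbounded retry amplification — connection count growing ✓; memory climbing ✗; timeouts to downstream ✓; disk writes flat ✓; request latency up ✓
(C) DNS resolution stall — connection count growing ✓; memory climbing ✗; timeouts to downstream ✗; disk writes flat ✗; request latency up ✗
(D) connection leak — connection count growing ✓; memory climbing ✗; timeouts to downstream ✓; disk writes flat ✓; request latency up ✓
(E) GC pressure from oversized payloads — connection count growing ✓; memory climbing ✗; timeouts to downstream ✗; disk writes flat ✓; request latency up ✓
(F) stale cache poisoning — does not account for memory climbing
Only (A) is consistent with every observation.

A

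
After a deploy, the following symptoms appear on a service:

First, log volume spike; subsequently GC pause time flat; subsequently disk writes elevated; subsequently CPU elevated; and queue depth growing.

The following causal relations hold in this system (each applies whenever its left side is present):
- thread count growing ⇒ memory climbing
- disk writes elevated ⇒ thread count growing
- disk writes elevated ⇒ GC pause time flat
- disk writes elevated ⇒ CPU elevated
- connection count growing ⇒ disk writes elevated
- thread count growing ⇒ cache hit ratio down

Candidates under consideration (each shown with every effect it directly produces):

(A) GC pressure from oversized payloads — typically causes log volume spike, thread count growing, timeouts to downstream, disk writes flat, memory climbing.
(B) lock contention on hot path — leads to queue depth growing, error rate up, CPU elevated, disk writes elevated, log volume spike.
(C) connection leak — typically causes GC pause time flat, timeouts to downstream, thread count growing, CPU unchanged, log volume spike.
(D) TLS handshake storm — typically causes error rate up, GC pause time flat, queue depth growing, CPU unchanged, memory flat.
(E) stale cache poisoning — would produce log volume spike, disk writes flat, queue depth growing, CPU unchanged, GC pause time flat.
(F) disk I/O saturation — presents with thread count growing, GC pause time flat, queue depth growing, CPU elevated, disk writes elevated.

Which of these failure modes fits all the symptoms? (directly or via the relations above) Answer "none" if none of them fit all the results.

For each candidate, compare predicted effects to what was observed:
(A) GC pressure from oversized payloads — log volume spike +; GC pause time flat -; disk writes elevated -; CPU elevated -; queue depth growing -
(B) lock contention on hot path — log volume spike +; GC pause time flat + (through disk writes elevated → GC pause time flat); disk writes elevated +; CPU elevated +; queue depth growing +
(C) connection leak — fails on disk writes elevated, CPU elevated, queue depth growing (predicts CPU unchanged, not CPU elevated)
(D) TLS handshake storm — log volume spike -; GC pause time flat +; disk writes elevated -; CPU elevated -; queue depth growing +
(E) stale cache poisoning — log volume spike +; GC pause time flat +; disk writes elevated -; CPU elevated -; queue depth growing +
(F) disk I/O saturation — log volume spike -; GC pause time flat +; disk writes elevated +; CPU elevated +; queue depth growing +
Only (B) is consistent with every observation.

B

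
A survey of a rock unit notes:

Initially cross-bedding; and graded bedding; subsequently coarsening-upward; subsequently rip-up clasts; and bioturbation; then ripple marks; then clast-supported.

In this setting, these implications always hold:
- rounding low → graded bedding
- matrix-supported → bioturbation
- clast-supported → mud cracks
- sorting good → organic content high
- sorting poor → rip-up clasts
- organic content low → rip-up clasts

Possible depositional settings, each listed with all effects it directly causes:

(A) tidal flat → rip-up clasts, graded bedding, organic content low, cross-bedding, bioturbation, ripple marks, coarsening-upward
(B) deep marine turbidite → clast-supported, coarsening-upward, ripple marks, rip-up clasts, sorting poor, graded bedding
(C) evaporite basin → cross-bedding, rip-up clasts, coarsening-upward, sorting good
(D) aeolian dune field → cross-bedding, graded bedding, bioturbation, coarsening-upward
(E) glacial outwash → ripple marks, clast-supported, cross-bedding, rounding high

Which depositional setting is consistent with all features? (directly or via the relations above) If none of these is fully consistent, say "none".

For each candidate, compare predicted effects to what was observed:
(A) tidal flat — does not account for clast-supported
(B) deep marine turbidite — cross-bedding miss; graded bedding match; coarsening-upward match; rip-up clasts match; bioturbation miss; ripple marks match; clast-supported match
(C) evaporite basin — cross-bedding match; graded bedding miss; coarsening-upward match; rip-up clasts match; bioturbation miss; ripple marks miss; clast-supported miss
(D) aeolian dune field — does not account for rip-up clasts, ripple marks, clast-supported
(E) glacial outwash — cross-bedding match; graded bedding miss; coarsening-upward miss; rip-up clasts miss; bioturbation miss; ripple marks match; clast-supported match
Every candidate fails on at least one observation.

none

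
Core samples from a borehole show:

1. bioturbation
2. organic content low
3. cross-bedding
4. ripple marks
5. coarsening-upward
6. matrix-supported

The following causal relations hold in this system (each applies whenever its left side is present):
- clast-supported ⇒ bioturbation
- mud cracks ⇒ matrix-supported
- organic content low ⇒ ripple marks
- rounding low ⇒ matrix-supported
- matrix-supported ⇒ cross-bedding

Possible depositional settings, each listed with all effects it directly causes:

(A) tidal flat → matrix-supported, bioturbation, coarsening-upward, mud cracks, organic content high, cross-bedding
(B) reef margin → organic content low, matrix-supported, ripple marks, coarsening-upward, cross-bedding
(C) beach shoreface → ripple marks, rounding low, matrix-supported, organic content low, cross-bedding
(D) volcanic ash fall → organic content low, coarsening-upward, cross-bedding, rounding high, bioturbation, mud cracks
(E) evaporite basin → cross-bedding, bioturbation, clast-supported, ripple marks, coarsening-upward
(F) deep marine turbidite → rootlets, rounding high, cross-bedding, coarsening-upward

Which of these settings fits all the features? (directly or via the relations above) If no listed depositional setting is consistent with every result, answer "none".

For each candidate, compare predicted effects to what was observed:
(A) tidal flat — fails on organic content low, ripple marks (predicts organic content high, not organic content low)
(B) reef margin — bioturbation NO; organic content low yes; cross-bedding yes; ripple marks yes; coarsening-upward yes; matrix-supported yes
(C) beach shoreface — bioturbation NO; organic content low yes; cross-bedding yes; ripple marks yes; coarsening-upward NO; matrix-supported yes
(D) volcanic ash fall — bioturbation yes; organic content low yes; cross-bedding yes; ripple marks yes (by organic content low → ripple marks); coarsening-upward yes; matrix-supported yes (by mud cracks → matrix-supported)
(E) evaporite basin — fails on organic content low, matrix-supported (predicts clast-supported, not matrix-supported)
(F) deep marine turbidite — does not account for bioturbation, organic content low, ripple marks, matrix-supported
(D) alone accounts for all the evidence.

D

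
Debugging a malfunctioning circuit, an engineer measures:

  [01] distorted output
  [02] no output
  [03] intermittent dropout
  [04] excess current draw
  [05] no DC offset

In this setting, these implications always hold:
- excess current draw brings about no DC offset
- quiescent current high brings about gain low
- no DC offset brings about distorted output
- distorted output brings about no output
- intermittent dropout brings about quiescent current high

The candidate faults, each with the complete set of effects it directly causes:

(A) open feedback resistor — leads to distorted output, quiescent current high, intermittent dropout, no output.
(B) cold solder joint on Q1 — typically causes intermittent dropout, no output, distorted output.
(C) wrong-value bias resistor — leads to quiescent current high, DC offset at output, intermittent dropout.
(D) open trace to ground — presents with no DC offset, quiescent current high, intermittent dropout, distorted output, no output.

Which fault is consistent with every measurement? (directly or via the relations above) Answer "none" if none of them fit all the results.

Testing each hypothesis:
(A) open feedback resistor — does not account for excess current draw, no DC offset
(B) cold solder joint on Q1 — does not account for excess current draw, no DC offset
(C) wrong-value bias resistor — fails on distorted output, no output, excess current draw, no DC offset (predicts DC offset at output, not no DC offset)
(D) open trace to ground — distorted output match; no output match; intermittent dropout match; excess current draw miss; no DC offset match
Every candidate fails on at least one observation.

none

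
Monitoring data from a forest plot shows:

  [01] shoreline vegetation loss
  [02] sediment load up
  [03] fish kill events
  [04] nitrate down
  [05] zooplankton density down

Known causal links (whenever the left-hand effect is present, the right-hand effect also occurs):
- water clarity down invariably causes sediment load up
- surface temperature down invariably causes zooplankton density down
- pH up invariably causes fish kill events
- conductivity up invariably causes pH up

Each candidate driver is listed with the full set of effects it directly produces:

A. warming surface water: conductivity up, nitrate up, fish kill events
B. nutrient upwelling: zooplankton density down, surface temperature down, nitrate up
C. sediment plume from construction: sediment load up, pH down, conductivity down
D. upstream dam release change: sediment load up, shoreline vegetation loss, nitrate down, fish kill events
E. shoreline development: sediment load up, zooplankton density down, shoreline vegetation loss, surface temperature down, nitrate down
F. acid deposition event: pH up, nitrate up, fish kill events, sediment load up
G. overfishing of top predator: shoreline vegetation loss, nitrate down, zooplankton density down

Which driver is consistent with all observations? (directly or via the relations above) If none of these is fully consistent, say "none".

Testing each hypothesis:
(A) warming surface water — shoreline vegetation loss NO; sediment load up NO; fish kill events yes; nitrate down NO; zooplankton density down NO
(B) nutrient upwelling — shoreline vegetation loss NO; sediment load up NO; fish kill events NO; nitrate down NO; zooplankton density down yes
(C) sediment plume from construction — does not account for shoreline vegetation loss, fish kill events, nitrate down, zooplankton density down
(D) upstream dam release change — shoreline vegetation loss yes; sediment load up yes; fish kill events yes; nitrate down yes; zooplankton density down NO
(E) shoreline development — does not account for fish kill events
(F) acid deposition event — shoreline vegetation loss NO; sediment load up yes; fish kill events yes; nitrate down NO; zooplankton density down NO
(G) overfishing of top predator — shoreline vegetation loss yes; sediment load up NO; fish kill events NO; nitrate down yes; zooplankton density down yes
None of the listed candidates fits everything.

none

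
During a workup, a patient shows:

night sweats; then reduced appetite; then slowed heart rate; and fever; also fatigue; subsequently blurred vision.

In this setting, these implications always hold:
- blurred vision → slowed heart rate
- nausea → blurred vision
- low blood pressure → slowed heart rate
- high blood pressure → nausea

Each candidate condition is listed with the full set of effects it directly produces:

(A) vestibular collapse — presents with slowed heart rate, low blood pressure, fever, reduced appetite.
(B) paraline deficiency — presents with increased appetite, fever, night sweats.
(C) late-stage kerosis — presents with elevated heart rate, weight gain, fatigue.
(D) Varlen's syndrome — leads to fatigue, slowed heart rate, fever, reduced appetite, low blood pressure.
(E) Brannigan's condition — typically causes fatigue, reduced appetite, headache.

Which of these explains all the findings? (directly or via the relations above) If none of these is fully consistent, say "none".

none

For each candidate, compare predicted effects to what was observed:
(A) vestibular collapse — does not account for night sweats, fatigue, blurred vision
(B) paraline deficiency — fails on reduced appetite, slowed heart rate, fatigue, blurred vision (predicts increased appetite, not reduced appetite)
(C) late-stage kerosis — fails on night sweats, reduced appetite, slowed heart rate, fever, blurred vision (predicts elevated heart rate, not slowed heart rate)
(D) Varlen's syndrome — night sweats NO; reduced appetite yes; slowed heart rate yes; fever yes; fatigue yes; blurred vision NO
(E) Brannigan's condition — night sweats NO; reduced appetite yes; slowed heart rate NO; fever NO; fatigue yes; blurred vision NO
No candidate is consistent with all observations.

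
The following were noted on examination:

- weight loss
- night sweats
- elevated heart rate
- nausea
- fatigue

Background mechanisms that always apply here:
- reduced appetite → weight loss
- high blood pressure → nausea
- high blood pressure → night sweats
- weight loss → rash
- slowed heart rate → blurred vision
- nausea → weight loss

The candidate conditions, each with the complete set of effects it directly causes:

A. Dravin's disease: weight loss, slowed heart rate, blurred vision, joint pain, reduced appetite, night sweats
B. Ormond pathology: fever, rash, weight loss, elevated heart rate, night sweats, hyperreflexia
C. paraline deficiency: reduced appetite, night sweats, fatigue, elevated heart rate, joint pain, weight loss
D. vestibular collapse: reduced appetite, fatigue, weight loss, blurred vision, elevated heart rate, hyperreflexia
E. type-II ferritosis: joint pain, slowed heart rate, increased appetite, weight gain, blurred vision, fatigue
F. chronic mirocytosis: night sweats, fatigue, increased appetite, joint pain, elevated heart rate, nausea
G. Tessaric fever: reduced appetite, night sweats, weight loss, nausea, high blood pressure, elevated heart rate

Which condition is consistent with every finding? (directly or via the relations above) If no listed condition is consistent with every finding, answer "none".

For each candidate, compare predicted effects to what was observed:
(A) Dravin's disease — weight loss match; night sweats match; elevated heart rate miss; nausea miss; fatigue miss
(B) Ormond pathology — does not account for nausea, fatigue
(C) paraline deficiency — weight loss match; night sweats match; elevated heart rate match; nausea miss; fatigue match
(D) vestibular collapse — does not account for night sweats, nausea
(E) type-II ferritosis — fails on weight loss, night sweats, elevated heart rate, nausea (predicts weight gain, not weight loss; predicts slowed heart rate, not elevated heart rate)
(F) chronic mirocytosis — accounts for every observation (weight loss via nausea → weight loss)
(G) Tessaric fever — weight loss match; night sweats match; elevated heart rate match; nausea match; fatigue miss
Only (F) is consistent with every observation.

F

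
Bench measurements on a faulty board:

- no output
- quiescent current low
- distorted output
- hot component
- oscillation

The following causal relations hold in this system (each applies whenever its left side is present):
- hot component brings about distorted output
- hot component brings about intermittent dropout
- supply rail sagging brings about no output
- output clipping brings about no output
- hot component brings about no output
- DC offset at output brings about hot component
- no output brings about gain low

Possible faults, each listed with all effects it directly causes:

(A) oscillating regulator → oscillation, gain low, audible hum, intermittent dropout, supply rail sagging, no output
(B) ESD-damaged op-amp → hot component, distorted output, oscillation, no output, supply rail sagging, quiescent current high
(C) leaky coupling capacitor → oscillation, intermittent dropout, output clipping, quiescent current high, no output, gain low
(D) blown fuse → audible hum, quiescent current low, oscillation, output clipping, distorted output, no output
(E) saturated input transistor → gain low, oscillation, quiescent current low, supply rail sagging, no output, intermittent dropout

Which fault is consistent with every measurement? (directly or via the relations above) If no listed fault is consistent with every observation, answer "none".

none

For each candidate, compare predicted effects to what was observed:
(A) oscillating regulator — no output match; quiescent current low miss; distorted output miss; hot component miss; oscillation match
(B) ESD-damaged op-amp — no output match; quiescent current low miss; distorted output match; hot component match; oscillation match
(C) leaky coupling capacitor — no output match; quiescent current low miss; distorted output miss; hot component miss; oscillation match
(D) blown fuse — no output match; quiescent current low match; distorted output match; hot component miss; oscillation match
(E) saturated input transistor — does not account for distorted output, hot component
None of the listed candidates fits everything.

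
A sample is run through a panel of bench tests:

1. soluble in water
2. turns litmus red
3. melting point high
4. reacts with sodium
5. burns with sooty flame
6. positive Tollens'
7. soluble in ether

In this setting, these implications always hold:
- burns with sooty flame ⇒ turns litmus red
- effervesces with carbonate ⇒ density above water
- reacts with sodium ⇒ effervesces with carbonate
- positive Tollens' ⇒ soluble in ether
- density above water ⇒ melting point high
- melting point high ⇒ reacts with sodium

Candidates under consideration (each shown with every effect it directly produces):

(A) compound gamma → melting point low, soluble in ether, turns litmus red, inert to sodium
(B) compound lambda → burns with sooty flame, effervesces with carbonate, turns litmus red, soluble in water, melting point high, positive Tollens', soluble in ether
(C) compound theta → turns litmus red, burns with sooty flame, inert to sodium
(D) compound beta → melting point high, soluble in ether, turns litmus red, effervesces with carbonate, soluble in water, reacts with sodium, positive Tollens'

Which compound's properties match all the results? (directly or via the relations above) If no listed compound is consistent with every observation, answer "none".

Per-candidate check:
(A) compound gamma — soluble in water NO; turns litmus red yes; melting point high NO; reacts with sodium NO; burns with sooty flame NO; positive Tollens' NO; soluble in ether yes
(B) compound lambda — accounts for every observation (reacts with sodium via melting point high → reacts with sodium)
(C) compound theta — soluble in water NO; turns litmus red yes; melting point high NO; reacts with sodium NO; burns with sooty flame yes; positive Tollens' NO; soluble in ether NO
(D) compound beta — does not account for burns with sooty flame
Only (B) is consistent with every observation.

B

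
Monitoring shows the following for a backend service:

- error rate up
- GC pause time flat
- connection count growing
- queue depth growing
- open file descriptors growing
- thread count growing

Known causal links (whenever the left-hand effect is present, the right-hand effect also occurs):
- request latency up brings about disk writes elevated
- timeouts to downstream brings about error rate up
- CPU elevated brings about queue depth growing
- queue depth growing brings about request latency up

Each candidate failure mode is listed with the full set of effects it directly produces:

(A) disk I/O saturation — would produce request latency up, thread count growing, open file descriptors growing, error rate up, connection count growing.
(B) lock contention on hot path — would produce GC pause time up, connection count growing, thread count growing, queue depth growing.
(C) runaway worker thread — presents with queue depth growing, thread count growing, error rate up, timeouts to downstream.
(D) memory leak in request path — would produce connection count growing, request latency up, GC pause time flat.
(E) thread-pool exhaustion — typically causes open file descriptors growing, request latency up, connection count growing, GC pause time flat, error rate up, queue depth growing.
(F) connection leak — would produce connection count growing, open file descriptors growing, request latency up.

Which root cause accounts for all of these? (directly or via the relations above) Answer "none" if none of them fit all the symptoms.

For each candidate, compare predicted effects to what was observed:
(A) disk I/O saturation — error rate up yes; GC pause time flat NO; connection count growing yes; queue depth growing NO; open file descriptors growing yes; thread count growing yes
(B) lock contention on hot path — fails on error rate up, GC pause time flat, open file descriptors growing (predicts GC pause time up, not GC pause time flat)
(C) runaway worker thread — does not account for GC pause time flat, connection count growing, open file descriptors growing
(D) memory leak in request path — error rate up NO; GC pause time flat yes; connection count growing yes; queue depth growing NO; open file descriptors growing NO; thread count growing NO
(E) thread-pool exhaustion — error rate up yes; GC pause time flat yes; connection count growing yes; queue depth growing yes; open file descriptors growing yes; thread count growing NO
(F) connection leak — error rate up NO; GC pause time flat NO; connection count growing yes; queue depth growing NO; open file descriptors growing yes; thread count growing NO
Every candidate fails on at least one observation.

none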